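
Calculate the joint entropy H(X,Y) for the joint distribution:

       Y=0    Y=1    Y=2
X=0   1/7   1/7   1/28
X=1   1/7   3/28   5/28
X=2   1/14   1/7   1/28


H(X,Y) = -Σ p(x,y) log₂ p(x,y)
  p(0,0)=1/7: -0.1429 × log₂(0.1429) = 0.4011
  p(0,1)=1/7: -0.1429 × log₂(0.1429) = 0.4011
  p(0,2)=1/28: -0.0357 × log₂(0.0357) = 0.1717
  p(1,0)=1/7: -0.1429 × log₂(0.1429) = 0.4011
  p(1,1)=3/28: -0.1071 × log₂(0.1071) = 0.3453
  p(1,2)=5/28: -0.1786 × log₂(0.1786) = 0.4438
  p(2,0)=1/14: -0.0714 × log₂(0.0714) = 0.2720
  p(2,1)=1/7: -0.1429 × log₂(0.1429) = 0.4011
  p(2,2)=1/28: -0.0357 × log₂(0.0357) = 0.1717
H(X,Y) = 3.0086 bits


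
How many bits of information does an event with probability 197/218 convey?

Information content I(x) = -log₂(p(x))
I = -log₂(197/218) = -log₂(0.9037)
I = 0.1461 bits


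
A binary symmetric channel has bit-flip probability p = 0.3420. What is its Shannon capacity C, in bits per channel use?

For BSC with error probability p:
C = 1 - H(p) where H(p) is binary entropy
H(0.3420) = -0.3420 × log₂(0.3420) - 0.6580 × log₂(0.6580)
H(p) = 0.9267
C = 1 - 0.9267 = 0.0733 bits/use


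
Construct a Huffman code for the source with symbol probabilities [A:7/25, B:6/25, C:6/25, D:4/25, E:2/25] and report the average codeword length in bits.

Huffman tree construction:
Combine smallest probabilities repeatedly
Resulting codes:
  A: 11 (length 2)
  B: 00 (length 2)
  C: 01 (length 2)
  D: 101 (length 3)
  E: 100 (length 3)
Average length = Σ p(s) × length(s) = 2.2400 bits


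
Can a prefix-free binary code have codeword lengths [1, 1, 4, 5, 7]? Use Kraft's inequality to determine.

Kraft inequality: Σ 2^(-l_i) ≤ 1 for prefix-free code
Calculating: 2^(-1) + 2^(-1) + 2^(-4) + 2^(-5) + 2^(-7)
= 0.5 + 0.5 + 0.0625 + 0.03125 + 0.0078125
= 1.1016
Since 1.1016 > 1, prefix-free code does not exist


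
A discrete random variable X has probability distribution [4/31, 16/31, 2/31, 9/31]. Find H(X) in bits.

H(X) = -Σ p(x) log₂ p(x)
  -4/31 × log₂(4/31) = 0.3812
  -16/31 × log₂(16/31) = 0.4925
  -2/31 × log₂(2/31) = 0.2551
  -9/31 × log₂(9/31) = 0.5180
H(X) = 1.6468 bits


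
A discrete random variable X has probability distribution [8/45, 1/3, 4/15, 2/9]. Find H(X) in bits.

H(X) = -Σ p(x) log₂ p(x)
  -8/45 × log₂(8/45) = 0.4430
  -1/3 × log₂(1/3) = 0.5283
  -4/15 × log₂(4/15) = 0.5085
  -2/9 × log₂(2/9) = 0.4822
H(X) = 1.9620 bits


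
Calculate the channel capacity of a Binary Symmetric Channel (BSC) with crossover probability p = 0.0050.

For BSC with error probability p:
C = 1 - H(p) where H(p) is binary entropy
H(0.0050) = -0.0050 × log₂(0.0050) - 0.9950 × log₂(0.9950)
H(p) = 0.0454
C = 1 - 0.0454 = 0.9546 bits/use


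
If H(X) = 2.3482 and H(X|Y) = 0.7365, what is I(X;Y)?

I(X;Y) = H(X) - H(X|Y)
I(X;Y) = 2.3482 - 0.7365 = 1.6117 bits


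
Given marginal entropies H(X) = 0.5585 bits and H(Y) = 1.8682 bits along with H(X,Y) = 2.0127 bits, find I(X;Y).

I(X;Y) = H(X) + H(Y) - H(X,Y)
I(X;Y) = 0.5585 + 1.8682 - 2.0127 = 0.414 bits


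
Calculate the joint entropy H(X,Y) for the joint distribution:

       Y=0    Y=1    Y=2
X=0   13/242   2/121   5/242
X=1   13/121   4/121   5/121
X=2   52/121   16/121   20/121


H(X,Y) = -Σ p(x,y) log₂ p(x,y)
  p(0,0)=13/242: -0.0537 × log₂(0.0537) = 0.2266
  p(0,1)=2/121: -0.0165 × log₂(0.0165) = 0.0978
  p(0,2)=5/242: -0.0207 × log₂(0.0207) = 0.1156
  p(1,0)=13/121: -0.1074 × log₂(0.1074) = 0.3458
  p(1,1)=4/121: -0.0331 × log₂(0.0331) = 0.1626
  p(1,2)=5/121: -0.0413 × log₂(0.0413) = 0.1900
  p(2,0)=52/121: -0.4298 × log₂(0.4298) = 0.5236
  p(2,1)=16/121: -0.1322 × log₂(0.1322) = 0.3860
  p(2,2)=20/121: -0.1653 × log₂(0.1653) = 0.4292
H(X,Y) = 2.4773 bits


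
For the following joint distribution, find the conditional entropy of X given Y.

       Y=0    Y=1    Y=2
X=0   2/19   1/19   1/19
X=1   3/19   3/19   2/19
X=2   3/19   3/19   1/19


H(X|Y) = Σ_y p(y) H(X|Y=y)
  p(Y=0) = 8/19, H(X|Y=0) = 1.5613
  p(Y=1) = 7/19, H(X|Y=1) = 1.4488
  p(Y=2) = 4/19, H(X|Y=2) = 1.5000
H(X|Y) = 0.4211×1.5613 + 0.3684×1.4488 + 0.2105×1.5000 = 1.5069 bits


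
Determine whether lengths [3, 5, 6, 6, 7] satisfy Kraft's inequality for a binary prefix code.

Kraft inequality: Σ 2^(-l_i) ≤ 1 for prefix-free code
Calculating: 2^(-3) + 2^(-5) + 2^(-6) + 2^(-6) + 2^(-7)
= 0.125 + 0.03125 + 0.015625 + 0.015625 + 0.0078125
= 0.1953
Since 0.1953 ≤ 1, prefix-free code exists


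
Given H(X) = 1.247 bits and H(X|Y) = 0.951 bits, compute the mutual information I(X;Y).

I(X;Y) = H(X) - H(X|Y)
I(X;Y) = 1.247 - 0.951 = 0.296 bits


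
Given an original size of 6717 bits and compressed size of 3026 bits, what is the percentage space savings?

Space savings = (1 - Compressed/Original) × 100%
= (1 - 3026/6717) × 100%
= 54.95%


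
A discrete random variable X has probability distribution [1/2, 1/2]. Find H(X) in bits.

H(X) = -Σ p(x) log₂ p(x)
  -1/2 × log₂(1/2) = 0.5000
  -1/2 × log₂(1/2) = 0.5000
H(X) = 1.0000 bits


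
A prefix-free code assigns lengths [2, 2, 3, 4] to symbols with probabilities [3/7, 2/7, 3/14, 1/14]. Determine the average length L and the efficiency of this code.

Average length L = Σ p_i × l_i = 2.3571 bits
Entropy H = 1.7885 bits
Efficiency η = H/L × 100% = 75.87%


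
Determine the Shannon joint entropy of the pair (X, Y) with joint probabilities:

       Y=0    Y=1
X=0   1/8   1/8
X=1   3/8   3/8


H(X,Y) = -Σ p(x,y) log₂ p(x,y)
  p(0,0)=1/8: -0.1250 × log₂(0.1250) = 0.3750
  p(0,1)=1/8: -0.1250 × log₂(0.1250) = 0.3750
  p(1,0)=3/8: -0.3750 × log₂(0.3750) = 0.5306
  p(1,1)=3/8: -0.3750 × log₂(0.3750) = 0.5306
H(X,Y) = 1.8113 bits


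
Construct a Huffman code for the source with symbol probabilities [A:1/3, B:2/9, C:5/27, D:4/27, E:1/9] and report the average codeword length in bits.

Huffman tree construction:
Combine smallest probabilities repeatedly
Resulting codes:
  A: 11 (length 2)
  B: 01 (length 2)
  C: 00 (length 2)
  D: 101 (length 3)
  E: 100 (length 3)
Average length = Σ p(s) × length(s) = 2.2593 bits


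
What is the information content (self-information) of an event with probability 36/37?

Information content I(x) = -log₂(p(x))
I = -log₂(36/37) = -log₂(0.9730)
I = 0.0395 bits


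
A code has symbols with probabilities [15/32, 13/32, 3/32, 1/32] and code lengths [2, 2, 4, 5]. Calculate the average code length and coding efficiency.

Average length L = Σ p_i × l_i = 2.2812 bits
Entropy H = 1.5168 bits
Efficiency η = H/L × 100% = 66.49%


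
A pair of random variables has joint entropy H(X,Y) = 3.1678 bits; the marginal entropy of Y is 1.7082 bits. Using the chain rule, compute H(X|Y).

Chain rule: H(X,Y) = H(X|Y) + H(Y)
H(X|Y) = H(X,Y) - H(Y) = 3.1678 - 1.7082 = 1.4596 bits


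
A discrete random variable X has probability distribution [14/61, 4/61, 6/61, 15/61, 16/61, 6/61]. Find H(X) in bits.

H(X) = -Σ p(x) log₂ p(x)
  -14/61 × log₂(14/61) = 0.4873
  -4/61 × log₂(4/61) = 0.2578
  -6/61 × log₂(6/61) = 0.3291
  -15/61 × log₂(15/61) = 0.4977
  -16/61 × log₂(16/61) = 0.5064
  -6/61 × log₂(6/61) = 0.3291
H(X) = 2.4074 bits


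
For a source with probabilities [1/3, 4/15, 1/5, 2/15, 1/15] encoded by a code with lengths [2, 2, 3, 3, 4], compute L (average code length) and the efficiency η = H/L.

Average length L = Σ p_i × l_i = 2.4667 bits
Entropy H = 2.1493 bits
Efficiency η = H/L × 100% = 87.13%


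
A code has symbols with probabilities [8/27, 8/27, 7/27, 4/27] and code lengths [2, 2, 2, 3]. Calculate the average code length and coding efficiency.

Average length L = Σ p_i × l_i = 2.1481 bits
Entropy H = 1.9530 bits
Efficiency η = H/L × 100% = 90.91%


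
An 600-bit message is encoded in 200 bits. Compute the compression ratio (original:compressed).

Compression ratio = Original / Compressed
= 600 / 200 = 3.00:1


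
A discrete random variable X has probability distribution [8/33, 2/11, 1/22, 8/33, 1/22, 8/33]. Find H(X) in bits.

H(X) = -Σ p(x) log₂ p(x)
  -8/33 × log₂(8/33) = 0.4956
  -2/11 × log₂(2/11) = 0.4472
  -1/22 × log₂(1/22) = 0.2027
  -8/33 × log₂(8/33) = 0.4956
  -1/22 × log₂(1/22) = 0.2027
  -8/33 × log₂(8/33) = 0.4956
H(X) = 2.3394 bits


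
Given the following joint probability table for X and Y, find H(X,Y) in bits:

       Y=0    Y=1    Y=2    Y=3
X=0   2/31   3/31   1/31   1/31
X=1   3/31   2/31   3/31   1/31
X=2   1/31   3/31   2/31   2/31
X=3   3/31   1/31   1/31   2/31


H(X,Y) = -Σ p(x,y) log₂ p(x,y)
  p(0,0)=2/31: -0.0645 × log₂(0.0645) = 0.2551
  p(0,1)=3/31: -0.0968 × log₂(0.0968) = 0.3261
  p(0,2)=1/31: -0.0323 × log₂(0.0323) = 0.1598
  p(0,3)=1/31: -0.0323 × log₂(0.0323) = 0.1598
  p(1,0)=3/31: -0.0968 × log₂(0.0968) = 0.3261
  p(1,1)=2/31: -0.0645 × log₂(0.0645) = 0.2551
  p(1,2)=3/31: -0.0968 × log₂(0.0968) = 0.3261
  p(1,3)=1/31: -0.0323 × log₂(0.0323) = 0.1598
  p(2,0)=1/31: -0.0323 × log₂(0.0323) = 0.1598
  p(2,1)=3/31: -0.0968 × log₂(0.0968) = 0.3261
  p(2,2)=2/31: -0.0645 × log₂(0.0645) = 0.2551
  p(2,3)=2/31: -0.0645 × log₂(0.0645) = 0.2551
  p(3,0)=3/31: -0.0968 × log₂(0.0968) = 0.3261
  p(3,1)=1/31: -0.0323 × log₂(0.0323) = 0.1598
  p(3,2)=1/31: -0.0323 × log₂(0.0323) = 0.1598
  p(3,3)=2/31: -0.0645 × log₂(0.0645) = 0.2551
H(X,Y) = 3.8647 bits


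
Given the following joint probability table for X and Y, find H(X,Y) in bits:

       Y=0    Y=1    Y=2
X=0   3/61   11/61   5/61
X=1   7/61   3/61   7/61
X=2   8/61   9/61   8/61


H(X,Y) = -Σ p(x,y) log₂ p(x,y)
  p(0,0)=3/61: -0.0492 × log₂(0.0492) = 0.2137
  p(0,1)=11/61: -0.1803 × log₂(0.1803) = 0.4456
  p(0,2)=5/61: -0.0820 × log₂(0.0820) = 0.2958
  p(1,0)=7/61: -0.1148 × log₂(0.1148) = 0.3584
  p(1,1)=3/61: -0.0492 × log₂(0.0492) = 0.2137
  p(1,2)=7/61: -0.1148 × log₂(0.1148) = 0.3584
  p(2,0)=8/61: -0.1311 × log₂(0.1311) = 0.3844
  p(2,1)=9/61: -0.1475 × log₂(0.1475) = 0.4073
  p(2,2)=8/61: -0.1311 × log₂(0.1311) = 0.3844
H(X,Y) = 3.0618 bits


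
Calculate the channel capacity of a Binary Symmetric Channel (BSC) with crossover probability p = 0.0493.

For BSC with error probability p:
C = 1 - H(p) where H(p) is binary entropy
H(0.0493) = -0.0493 × log₂(0.0493) - 0.9507 × log₂(0.9507)
H(p) = 0.2834
C = 1 - 0.2834 = 0.7166 bits/use


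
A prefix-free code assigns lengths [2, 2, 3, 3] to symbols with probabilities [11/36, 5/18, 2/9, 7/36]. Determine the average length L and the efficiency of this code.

Average length L = Σ p_i × l_i = 2.4167 bits
Entropy H = 1.9776 bits
Efficiency η = H/L × 100% = 81.83%


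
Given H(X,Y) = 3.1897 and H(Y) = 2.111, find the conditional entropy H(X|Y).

Chain rule: H(X,Y) = H(X|Y) + H(Y)
H(X|Y) = H(X,Y) - H(Y) = 3.1897 - 2.111 = 1.0787 bits


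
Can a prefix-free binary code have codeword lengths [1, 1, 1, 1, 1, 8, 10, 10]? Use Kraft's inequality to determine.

Kraft inequality: Σ 2^(-l_i) ≤ 1 for prefix-free code
Calculating: 2^(-1) + 2^(-1) + 2^(-1) + 2^(-1) + 2^(-1) + 2^(-8) + 2^(-10) + 2^(-10)
= 0.5 + 0.5 + 0.5 + 0.5 + 0.5 + 0.00390625 + 0.0009765625 + 0.0009765625
= 2.5059
Since 2.5059 > 1, prefix-free code does not exist


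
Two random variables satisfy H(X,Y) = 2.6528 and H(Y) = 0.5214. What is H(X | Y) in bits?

Chain rule: H(X,Y) = H(X|Y) + H(Y)
H(X|Y) = H(X,Y) - H(Y) = 2.6528 - 0.5214 = 2.1314 bits


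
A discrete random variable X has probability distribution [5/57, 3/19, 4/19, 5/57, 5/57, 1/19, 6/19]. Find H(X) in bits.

H(X) = -Σ p(x) log₂ p(x)
  -5/57 × log₂(5/57) = 0.3080
  -3/19 × log₂(3/19) = 0.4205
  -4/19 × log₂(4/19) = 0.4732
  -5/57 × log₂(5/57) = 0.3080
  -5/57 × log₂(5/57) = 0.3080
  -1/19 × log₂(1/19) = 0.2236
  -6/19 × log₂(6/19) = 0.5251
H(X) = 2.5664 bits


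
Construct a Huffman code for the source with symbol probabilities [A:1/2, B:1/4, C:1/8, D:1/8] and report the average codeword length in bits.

Huffman tree construction:
Combine smallest probabilities repeatedly
Resulting codes:
  A: 0 (length 1)
  B: 10 (length 2)
  C: 110 (length 3)
  D: 111 (length 3)
Average length = Σ p(s) × length(s) = 1.7500 bits


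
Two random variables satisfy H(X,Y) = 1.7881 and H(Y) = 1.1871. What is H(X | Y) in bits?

Chain rule: H(X,Y) = H(X|Y) + H(Y)
H(X|Y) = H(X,Y) - H(Y) = 1.7881 - 1.1871 = 0.601 bits


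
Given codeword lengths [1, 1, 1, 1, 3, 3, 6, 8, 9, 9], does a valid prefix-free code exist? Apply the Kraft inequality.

Kraft inequality: Σ 2^(-l_i) ≤ 1 for prefix-free code
Calculating: 2^(-1) + 2^(-1) + 2^(-1) + 2^(-1) + 2^(-3) + 2^(-3) + 2^(-6) + 2^(-8) + 2^(-9) + 2^(-9)
= 0.5 + 0.5 + 0.5 + 0.5 + 0.125 + 0.125 + 0.015625 + 0.00390625 + 0.001953125 + 0.001953125
= 2.2734
Since 2.2734 > 1, prefix-free code does not exist


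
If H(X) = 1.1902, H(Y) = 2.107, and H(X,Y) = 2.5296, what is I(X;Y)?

I(X;Y) = H(X) + H(Y) - H(X,Y)
I(X;Y) = 1.1902 + 2.107 - 2.5296 = 0.7676 bits


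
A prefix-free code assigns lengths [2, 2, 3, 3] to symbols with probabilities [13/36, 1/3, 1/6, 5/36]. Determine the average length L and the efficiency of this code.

Average length L = Σ p_i × l_i = 2.3056 bits
Entropy H = 1.8854 bits
Efficiency η = H/L × 100% = 81.77%


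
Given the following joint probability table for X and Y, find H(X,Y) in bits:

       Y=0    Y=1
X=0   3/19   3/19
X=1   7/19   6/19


H(X,Y) = -Σ p(x,y) log₂ p(x,y)
  p(0,0)=3/19: -0.1579 × log₂(0.1579) = 0.4205
  p(0,1)=3/19: -0.1579 × log₂(0.1579) = 0.4205
  p(1,0)=7/19: -0.3684 × log₂(0.3684) = 0.5307
  p(1,1)=6/19: -0.3158 × log₂(0.3158) = 0.5251
H(X,Y) = 1.8968 bits


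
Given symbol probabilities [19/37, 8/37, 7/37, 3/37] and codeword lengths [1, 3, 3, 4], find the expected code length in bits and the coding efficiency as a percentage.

Average length L = Σ p_i × l_i = 2.0541 bits
Entropy H = 1.7198 bits
Efficiency η = H/L × 100% = 83.73%


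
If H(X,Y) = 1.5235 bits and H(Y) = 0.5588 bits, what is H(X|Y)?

Chain rule: H(X,Y) = H(X|Y) + H(Y)
H(X|Y) = H(X,Y) - H(Y) = 1.5235 - 0.5588 = 0.9647 bits


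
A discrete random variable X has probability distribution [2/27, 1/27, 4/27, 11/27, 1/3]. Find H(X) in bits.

H(X) = -Σ p(x) log₂ p(x)
  -2/27 × log₂(2/27) = 0.2781
  -1/27 × log₂(1/27) = 0.1761
  -4/27 × log₂(4/27) = 0.4081
  -11/27 × log₂(11/27) = 0.5278
  -1/3 × log₂(1/3) = 0.5283
H(X) = 1.9185 bits


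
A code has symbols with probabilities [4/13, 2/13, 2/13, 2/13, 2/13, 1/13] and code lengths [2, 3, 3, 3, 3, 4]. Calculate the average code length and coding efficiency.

Average length L = Σ p_i × l_i = 2.7692 bits
Entropy H = 2.4697 bits
Efficiency η = H/L × 100% = 89.18%


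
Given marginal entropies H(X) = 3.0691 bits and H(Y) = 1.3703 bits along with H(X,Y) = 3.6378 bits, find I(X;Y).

I(X;Y) = H(X) + H(Y) - H(X,Y)
I(X;Y) = 3.0691 + 1.3703 - 3.6378 = 0.8016 bits


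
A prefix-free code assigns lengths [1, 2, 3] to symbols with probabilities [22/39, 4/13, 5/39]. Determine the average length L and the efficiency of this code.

Average length L = Σ p_i × l_i = 1.5641 bits
Entropy H = 1.3691 bits
Efficiency η = H/L × 100% = 87.53%


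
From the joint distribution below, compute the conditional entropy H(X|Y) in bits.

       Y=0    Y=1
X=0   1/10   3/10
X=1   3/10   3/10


H(X|Y) = Σ_y p(y) H(X|Y=y)
  p(Y=0) = 2/5, H(X|Y=0) = 0.8113
  p(Y=1) = 3/5, H(X|Y=1) = 1.0000
H(X|Y) = 0.4000×0.8113 + 0.6000×1.0000 = 0.9245 bits


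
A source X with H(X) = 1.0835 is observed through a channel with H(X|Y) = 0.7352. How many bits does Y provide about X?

I(X;Y) = H(X) - H(X|Y)
I(X;Y) = 1.0835 - 0.7352 = 0.3483 bits


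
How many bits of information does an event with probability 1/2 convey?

Information content I(x) = -log₂(p(x))
I = -log₂(1/2) = -log₂(0.5000)
I = 1.0000 bits


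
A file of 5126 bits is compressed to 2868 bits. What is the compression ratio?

Compression ratio = Original / Compressed
= 5126 / 2868 = 1.79:1


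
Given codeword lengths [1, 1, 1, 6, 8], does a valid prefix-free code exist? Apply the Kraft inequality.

Kraft inequality: Σ 2^(-l_i) ≤ 1 for prefix-free code
Calculating: 2^(-1) + 2^(-1) + 2^(-1) + 2^(-6) + 2^(-8)
= 0.5 + 0.5 + 0.5 + 0.015625 + 0.00390625
= 1.5195
Since 1.5195 > 1, prefix-free code does not exist


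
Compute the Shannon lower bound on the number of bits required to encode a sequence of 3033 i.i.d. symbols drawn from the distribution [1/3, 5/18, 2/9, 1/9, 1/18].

Entropy H = 2.1077 bits/symbol
Minimum bits = H × n = 2.1077 × 3033
= 6392.76 bits


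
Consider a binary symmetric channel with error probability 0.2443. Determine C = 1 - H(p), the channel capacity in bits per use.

For BSC with error probability p:
C = 1 - H(p) where H(p) is binary entropy
H(0.2443) = -0.2443 × log₂(0.2443) - 0.7557 × log₂(0.7557)
H(p) = 0.8021
C = 1 - 0.8021 = 0.1979 bits/use


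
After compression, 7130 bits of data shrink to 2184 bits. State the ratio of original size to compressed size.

Compression ratio = Original / Compressed
= 7130 / 2184 = 3.26:1


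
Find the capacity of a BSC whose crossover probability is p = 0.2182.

For BSC with error probability p:
C = 1 - H(p) where H(p) is binary entropy
H(0.2182) = -0.2182 × log₂(0.2182) - 0.7818 × log₂(0.7818)
H(p) = 0.7569
C = 1 - 0.7569 = 0.2431 bits/use


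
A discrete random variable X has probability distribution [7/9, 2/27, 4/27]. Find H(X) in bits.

H(X) = -Σ p(x) log₂ p(x)
  -7/9 × log₂(7/9) = 0.2820
  -2/27 × log₂(2/27) = 0.2781
  -4/27 × log₂(4/27) = 0.4081
H(X) = 0.9683 bits


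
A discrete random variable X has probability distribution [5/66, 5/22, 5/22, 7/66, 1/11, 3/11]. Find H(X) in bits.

H(X) = -Σ p(x) log₂ p(x)
  -5/66 × log₂(5/66) = 0.2820
  -5/22 × log₂(5/22) = 0.4858
  -5/22 × log₂(5/22) = 0.4858
  -7/66 × log₂(7/66) = 0.3433
  -1/11 × log₂(1/11) = 0.3145
  -3/11 × log₂(3/11) = 0.5112
H(X) = 2.4226 bits


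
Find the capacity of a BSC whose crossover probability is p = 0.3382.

For BSC with error probability p:
C = 1 - H(p) where H(p) is binary entropy
H(0.3382) = -0.3382 × log₂(0.3382) - 0.6618 × log₂(0.6618)
H(p) = 0.9231
C = 1 - 0.9231 = 0.0769 bits/use


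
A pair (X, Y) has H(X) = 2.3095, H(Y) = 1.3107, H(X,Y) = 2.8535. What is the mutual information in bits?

I(X;Y) = H(X) + H(Y) - H(X,Y)
I(X;Y) = 2.3095 + 1.3107 - 2.8535 = 0.7667 bits


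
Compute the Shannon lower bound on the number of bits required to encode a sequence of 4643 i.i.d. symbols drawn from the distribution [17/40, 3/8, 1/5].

Entropy H = 1.5197 bits/symbol
Minimum bits = H × n = 1.5197 × 4643
= 7055.84 bits


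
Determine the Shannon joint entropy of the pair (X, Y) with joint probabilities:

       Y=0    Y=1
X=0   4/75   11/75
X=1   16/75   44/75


H(X,Y) = -Σ p(x,y) log₂ p(x,y)
  p(0,0)=4/75: -0.0533 × log₂(0.0533) = 0.2255
  p(0,1)=11/75: -0.1467 × log₂(0.1467) = 0.4062
  p(1,0)=16/75: -0.2133 × log₂(0.2133) = 0.4755
  p(1,1)=44/75: -0.5867 × log₂(0.5867) = 0.4514
H(X,Y) = 1.5586 bits


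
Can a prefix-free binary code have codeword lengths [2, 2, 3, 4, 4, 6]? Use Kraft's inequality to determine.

Kraft inequality: Σ 2^(-l_i) ≤ 1 for prefix-free code
Calculating: 2^(-2) + 2^(-2) + 2^(-3) + 2^(-4) + 2^(-4) + 2^(-6)
= 0.25 + 0.25 + 0.125 + 0.0625 + 0.0625 + 0.015625
= 0.7656
Since 0.7656 ≤ 1, prefix-free code exists


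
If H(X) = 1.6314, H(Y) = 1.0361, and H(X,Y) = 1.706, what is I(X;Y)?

I(X;Y) = H(X) + H(Y) - H(X,Y)
I(X;Y) = 1.6314 + 1.0361 - 1.706 = 0.9615 bits


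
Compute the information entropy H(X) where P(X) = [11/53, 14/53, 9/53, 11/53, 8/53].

H(X) = -Σ p(x) log₂ p(x)
  -11/53 × log₂(11/53) = 0.4708
  -14/53 × log₂(14/53) = 0.5073
  -9/53 × log₂(9/53) = 0.4344
  -11/53 × log₂(11/53) = 0.4708
  -8/53 × log₂(8/53) = 0.4118
H(X) = 2.2951 bits


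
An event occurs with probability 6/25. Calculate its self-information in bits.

Information content I(x) = -log₂(p(x))
I = -log₂(6/25) = -log₂(0.2400)
I = 2.0589 bits


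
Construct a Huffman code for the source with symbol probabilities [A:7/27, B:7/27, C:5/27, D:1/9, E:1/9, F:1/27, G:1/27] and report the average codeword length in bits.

Huffman tree construction:
Combine smallest probabilities repeatedly
Resulting codes:
  A: 01 (length 2)
  B: 10 (length 2)
  C: 111 (length 3)
  D: 001 (length 3)
  E: 110 (length 3)
  F: 0000 (length 4)
  G: 0001 (length 4)
Average length = Σ p(s) × length(s) = 2.5556 bits


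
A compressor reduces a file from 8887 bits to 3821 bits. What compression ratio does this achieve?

Compression ratio = Original / Compressed
= 8887 / 3821 = 2.33:1


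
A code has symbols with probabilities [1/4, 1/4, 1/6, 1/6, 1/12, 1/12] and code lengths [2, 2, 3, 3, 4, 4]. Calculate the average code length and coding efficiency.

Average length L = Σ p_i × l_i = 2.6667 bits
Entropy H = 2.4591 bits
Efficiency η = H/L × 100% = 92.22%


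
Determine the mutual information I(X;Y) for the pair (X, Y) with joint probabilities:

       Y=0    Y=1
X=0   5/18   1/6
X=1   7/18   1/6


H(X) = 0.9911, H(Y) = 0.9183, H(X,Y) = 1.9049
I(X;Y) = H(X) + H(Y) - H(X,Y) = 0.0045 bits


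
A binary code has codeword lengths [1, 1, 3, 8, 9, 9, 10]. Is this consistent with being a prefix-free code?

Kraft inequality: Σ 2^(-l_i) ≤ 1 for prefix-free code
Calculating: 2^(-1) + 2^(-1) + 2^(-3) + 2^(-8) + 2^(-9) + 2^(-9) + 2^(-10)
= 0.5 + 0.5 + 0.125 + 0.00390625 + 0.001953125 + 0.001953125 + 0.0009765625
= 1.1338
Since 1.1338 > 1, prefix-free code does not exist


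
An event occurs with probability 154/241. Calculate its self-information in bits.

Information content I(x) = -log₂(p(x))
I = -log₂(154/241) = -log₂(0.6390)
I = 0.6461 bits


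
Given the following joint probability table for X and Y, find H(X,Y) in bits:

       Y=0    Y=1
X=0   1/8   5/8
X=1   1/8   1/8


H(X,Y) = -Σ p(x,y) log₂ p(x,y)
  p(0,0)=1/8: -0.1250 × log₂(0.1250) = 0.3750
  p(0,1)=5/8: -0.6250 × log₂(0.6250) = 0.4238
  p(1,0)=1/8: -0.1250 × log₂(0.1250) = 0.3750
  p(1,1)=1/8: -0.1250 × log₂(0.1250) = 0.3750
H(X,Y) = 1.5488 bits


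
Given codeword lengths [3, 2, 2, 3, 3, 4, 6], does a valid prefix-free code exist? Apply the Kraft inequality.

Kraft inequality: Σ 2^(-l_i) ≤ 1 for prefix-free code
Calculating: 2^(-3) + 2^(-2) + 2^(-2) + 2^(-3) + 2^(-3) + 2^(-4) + 2^(-6)
= 0.125 + 0.25 + 0.25 + 0.125 + 0.125 + 0.0625 + 0.015625
= 0.9531
Since 0.9531 ≤ 1, prefix-free code exists


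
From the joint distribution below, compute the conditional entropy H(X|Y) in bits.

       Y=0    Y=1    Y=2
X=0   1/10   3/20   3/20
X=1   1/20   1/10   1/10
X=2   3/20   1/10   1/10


H(X|Y) = Σ_y p(y) H(X|Y=y)
  p(Y=0) = 3/10, H(X|Y=0) = 1.4591
  p(Y=1) = 7/20, H(X|Y=1) = 1.5567
  p(Y=2) = 7/20, H(X|Y=2) = 1.5567
H(X|Y) = 0.3000×1.4591 + 0.3500×1.5567 + 0.3500×1.5567 = 1.5274 bits


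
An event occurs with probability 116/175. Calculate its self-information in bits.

Information content I(x) = -log₂(p(x))
I = -log₂(116/175) = -log₂(0.6629)
I = 0.5932 bits


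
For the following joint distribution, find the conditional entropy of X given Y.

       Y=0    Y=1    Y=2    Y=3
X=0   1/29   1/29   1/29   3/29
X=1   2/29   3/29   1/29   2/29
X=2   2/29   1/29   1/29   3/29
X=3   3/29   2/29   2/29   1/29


H(X|Y) = Σ_y p(y) H(X|Y=y)
  p(Y=0) = 8/29, H(X|Y=0) = 1.9056
  p(Y=1) = 7/29, H(X|Y=1) = 1.8424
  p(Y=2) = 5/29, H(X|Y=2) = 1.9219
  p(Y=3) = 9/29, H(X|Y=3) = 1.8911
H(X|Y) = 0.2759×1.9056 + 0.2414×1.8424 + 0.1724×1.9219 + 0.3103×1.8911 = 1.8887 bits


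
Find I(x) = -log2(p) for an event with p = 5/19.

Information content I(x) = -log₂(p(x))
I = -log₂(5/19) = -log₂(0.2632)
I = 1.9260 bits


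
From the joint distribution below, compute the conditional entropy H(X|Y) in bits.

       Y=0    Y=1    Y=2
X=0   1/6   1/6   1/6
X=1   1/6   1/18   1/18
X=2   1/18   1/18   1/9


H(X|Y) = Σ_y p(y) H(X|Y=y)
  p(Y=0) = 7/18, H(X|Y=0) = 1.4488
  p(Y=1) = 5/18, H(X|Y=1) = 1.3710
  p(Y=2) = 1/3, H(X|Y=2) = 1.4591
H(X|Y) = 0.3889×1.4488 + 0.2778×1.3710 + 0.3333×1.4591 = 1.4306 bits


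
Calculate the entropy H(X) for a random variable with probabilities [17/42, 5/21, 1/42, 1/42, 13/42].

H(X) = -Σ p(x) log₂ p(x)
  -17/42 × log₂(17/42) = 0.5282
  -5/21 × log₂(5/21) = 0.4929
  -1/42 × log₂(1/42) = 0.1284
  -1/42 × log₂(1/42) = 0.1284
  -13/42 × log₂(13/42) = 0.5237
H(X) = 1.8016 bits


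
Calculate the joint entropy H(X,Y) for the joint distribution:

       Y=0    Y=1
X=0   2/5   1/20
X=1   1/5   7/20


H(X,Y) = -Σ p(x,y) log₂ p(x,y)
  p(0,0)=2/5: -0.4000 × log₂(0.4000) = 0.5288
  p(0,1)=1/20: -0.0500 × log₂(0.0500) = 0.2161
  p(1,0)=1/5: -0.2000 × log₂(0.2000) = 0.4644
  p(1,1)=7/20: -0.3500 × log₂(0.3500) = 0.5301
H(X,Y) = 1.7394 bits


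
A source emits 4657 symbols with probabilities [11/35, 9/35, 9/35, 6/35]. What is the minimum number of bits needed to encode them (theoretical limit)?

Entropy H = 1.9686 bits/symbol
Minimum bits = H × n = 1.9686 × 4657
= 9168.00 bits


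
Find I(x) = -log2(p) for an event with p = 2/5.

Information content I(x) = -log₂(p(x))
I = -log₂(2/5) = -log₂(0.4000)
I = 1.3219 bits


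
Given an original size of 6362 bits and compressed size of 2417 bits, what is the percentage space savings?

Space savings = (1 - Compressed/Original) × 100%
= (1 - 2417/6362) × 100%
= 62.01%


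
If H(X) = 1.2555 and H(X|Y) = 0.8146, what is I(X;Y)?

I(X;Y) = H(X) - H(X|Y)
I(X;Y) = 1.2555 - 0.8146 = 0.4409 bits


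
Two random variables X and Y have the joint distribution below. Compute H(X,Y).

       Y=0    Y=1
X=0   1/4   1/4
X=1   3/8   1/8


H(X,Y) = -Σ p(x,y) log₂ p(x,y)
  p(0,0)=1/4: -0.2500 × log₂(0.2500) = 0.5000
  p(0,1)=1/4: -0.2500 × log₂(0.2500) = 0.5000
  p(1,0)=3/8: -0.3750 × log₂(0.3750) = 0.5306
  p(1,1)=1/8: -0.1250 × log₂(0.1250) = 0.3750
H(X,Y) = 1.9056 bits


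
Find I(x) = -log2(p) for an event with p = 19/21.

Information content I(x) = -log₂(p(x))
I = -log₂(19/21) = -log₂(0.9048)
I = 0.1444 bits


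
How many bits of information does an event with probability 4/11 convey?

Information content I(x) = -log₂(p(x))
I = -log₂(4/11) = -log₂(0.3636)
I = 1.4594 bits


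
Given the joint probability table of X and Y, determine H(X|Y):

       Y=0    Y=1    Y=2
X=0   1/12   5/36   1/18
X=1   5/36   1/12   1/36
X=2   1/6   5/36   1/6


H(X|Y) = Σ_y p(y) H(X|Y=y)
  p(Y=0) = 7/18, H(X|Y=0) = 1.5306
  p(Y=1) = 13/36, H(X|Y=1) = 1.5486
  p(Y=2) = 1/4, H(X|Y=2) = 1.2244
H(X|Y) = 0.3889×1.5306 + 0.3611×1.5486 + 0.2500×1.2244 = 1.4605 bits


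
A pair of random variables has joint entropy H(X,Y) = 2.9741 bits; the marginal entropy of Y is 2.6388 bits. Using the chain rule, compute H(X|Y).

Chain rule: H(X,Y) = H(X|Y) + H(Y)
H(X|Y) = H(X,Y) - H(Y) = 2.9741 - 2.6388 = 0.3353 bits


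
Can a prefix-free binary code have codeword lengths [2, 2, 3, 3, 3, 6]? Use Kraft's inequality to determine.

Kraft inequality: Σ 2^(-l_i) ≤ 1 for prefix-free code
Calculating: 2^(-2) + 2^(-2) + 2^(-3) + 2^(-3) + 2^(-3) + 2^(-6)
= 0.25 + 0.25 + 0.125 + 0.125 + 0.125 + 0.015625
= 0.8906
Since 0.8906 ≤ 1, prefix-free code exists


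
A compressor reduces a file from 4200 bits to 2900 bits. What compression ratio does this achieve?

Compression ratio = Original / Compressed
= 4200 / 2900 = 1.45:1


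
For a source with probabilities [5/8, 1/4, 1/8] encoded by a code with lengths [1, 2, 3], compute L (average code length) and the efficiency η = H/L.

Average length L = Σ p_i × l_i = 1.5000 bits
Entropy H = 1.2988 bits
Efficiency η = H/L × 100% = 86.59%


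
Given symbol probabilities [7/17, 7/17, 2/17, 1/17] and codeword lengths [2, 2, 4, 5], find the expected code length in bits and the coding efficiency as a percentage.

Average length L = Σ p_i × l_i = 2.4118 bits
Entropy H = 1.6579 bits
Efficiency η = H/L × 100% = 68.74%


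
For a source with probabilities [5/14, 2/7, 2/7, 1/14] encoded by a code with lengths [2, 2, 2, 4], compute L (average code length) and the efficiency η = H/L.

Average length L = Σ p_i × l_i = 2.1429 bits
Entropy H = 1.8352 bits
Efficiency η = H/L × 100% = 85.64%


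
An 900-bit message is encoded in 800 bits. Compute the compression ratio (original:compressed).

Compression ratio = Original / Compressed
= 900 / 800 = 1.12:1


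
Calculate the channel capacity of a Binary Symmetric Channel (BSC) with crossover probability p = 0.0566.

For BSC with error probability p:
C = 1 - H(p) where H(p) is binary entropy
H(0.0566) = -0.0566 × log₂(0.0566) - 0.9434 × log₂(0.9434)
H(p) = 0.3138
C = 1 - 0.3138 = 0.6862 bits/use


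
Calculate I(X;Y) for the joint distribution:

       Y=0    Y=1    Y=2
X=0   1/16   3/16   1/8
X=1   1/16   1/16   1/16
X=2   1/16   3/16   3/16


H(X) = 1.5052, H(Y) = 1.5052, H(X,Y) = 2.9835
I(X;Y) = H(X) + H(Y) - H(X,Y) = 0.0270 bits


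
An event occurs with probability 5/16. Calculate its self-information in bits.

Information content I(x) = -log₂(p(x))
I = -log₂(5/16) = -log₂(0.3125)
I = 1.6781 bits


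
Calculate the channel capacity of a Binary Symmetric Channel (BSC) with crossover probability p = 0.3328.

For BSC with error probability p:
C = 1 - H(p) where H(p) is binary entropy
H(0.3328) = -0.3328 × log₂(0.3328) - 0.6672 × log₂(0.6672)
H(p) = 0.9178
C = 1 - 0.9178 = 0.0822 bits/use


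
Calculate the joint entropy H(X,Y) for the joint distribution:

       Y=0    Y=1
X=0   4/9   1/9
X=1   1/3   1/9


H(X,Y) = -Σ p(x,y) log₂ p(x,y)
  p(0,0)=4/9: -0.4444 × log₂(0.4444) = 0.5200
  p(0,1)=1/9: -0.1111 × log₂(0.1111) = 0.3522
  p(1,0)=1/3: -0.3333 × log₂(0.3333) = 0.5283
  p(1,1)=1/9: -0.1111 × log₂(0.1111) = 0.3522
H(X,Y) = 1.7527 bits


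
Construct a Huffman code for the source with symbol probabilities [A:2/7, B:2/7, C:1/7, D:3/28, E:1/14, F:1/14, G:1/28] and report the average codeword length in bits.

Huffman tree construction:
Combine smallest probabilities repeatedly
Resulting codes:
  A: 10 (length 2)
  B: 11 (length 2)
  C: 011 (length 3)
  D: 001 (length 3)
  E: 0101 (length 4)
  F: 000 (length 3)
  G: 0100 (length 4)
Average length = Σ p(s) × length(s) = 2.5357 bits


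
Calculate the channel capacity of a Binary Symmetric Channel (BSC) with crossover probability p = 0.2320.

For BSC with error probability p:
C = 1 - H(p) where H(p) is binary entropy
H(0.2320) = -0.2320 × log₂(0.2320) - 0.7680 × log₂(0.7680)
H(p) = 0.7815
C = 1 - 0.7815 = 0.2185 bits/use


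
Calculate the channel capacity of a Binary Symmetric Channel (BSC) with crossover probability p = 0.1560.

For BSC with error probability p:
C = 1 - H(p) where H(p) is binary entropy
H(0.1560) = -0.1560 × log₂(0.1560) - 0.8440 × log₂(0.8440)
H(p) = 0.6247
C = 1 - 0.6247 = 0.3753 bits/use


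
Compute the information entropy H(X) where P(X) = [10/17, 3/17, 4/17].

H(X) = -Σ p(x) log₂ p(x)
  -10/17 × log₂(10/17) = 0.4503
  -3/17 × log₂(3/17) = 0.4416
  -4/17 × log₂(4/17) = 0.4912
H(X) = 1.3831 bits


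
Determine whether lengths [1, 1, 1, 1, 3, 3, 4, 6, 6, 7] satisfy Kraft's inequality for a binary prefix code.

Kraft inequality: Σ 2^(-l_i) ≤ 1 for prefix-free code
Calculating: 2^(-1) + 2^(-1) + 2^(-1) + 2^(-1) + 2^(-3) + 2^(-3) + 2^(-4) + 2^(-6) + 2^(-6) + 2^(-7)
= 0.5 + 0.5 + 0.5 + 0.5 + 0.125 + 0.125 + 0.0625 + 0.015625 + 0.015625 + 0.0078125
= 2.3516
Since 2.3516 > 1, prefix-free code does not exist


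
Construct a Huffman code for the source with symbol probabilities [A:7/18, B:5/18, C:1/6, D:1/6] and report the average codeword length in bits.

Huffman tree construction:
Combine smallest probabilities repeatedly
Resulting codes:
  A: 0 (length 1)
  B: 10 (length 2)
  C: 110 (length 3)
  D: 111 (length 3)
Average length = Σ p(s) × length(s) = 1.9444 bits


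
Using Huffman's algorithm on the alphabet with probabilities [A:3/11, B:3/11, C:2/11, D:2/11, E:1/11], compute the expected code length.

Huffman tree construction:
Combine smallest probabilities repeatedly
Resulting codes:
  A: 01 (length 2)
  B: 10 (length 2)
  C: 111 (length 3)
  D: 00 (length 2)
  E: 110 (length 3)
Average length = Σ p(s) × length(s) = 2.2727 bits


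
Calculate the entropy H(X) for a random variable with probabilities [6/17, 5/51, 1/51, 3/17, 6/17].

H(X) = -Σ p(x) log₂ p(x)
  -6/17 × log₂(6/17) = 0.5303
  -5/51 × log₂(5/51) = 0.3285
  -1/51 × log₂(1/51) = 0.1112
  -3/17 × log₂(3/17) = 0.4416
  -6/17 × log₂(6/17) = 0.5303
H(X) = 1.9419 bits


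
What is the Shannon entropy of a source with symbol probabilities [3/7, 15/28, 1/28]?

H(X) = -Σ p(x) log₂ p(x)
  -3/7 × log₂(3/7) = 0.5239
  -15/28 × log₂(15/28) = 0.4824
  -1/28 × log₂(1/28) = 0.1717
H(X) = 1.1780 bits


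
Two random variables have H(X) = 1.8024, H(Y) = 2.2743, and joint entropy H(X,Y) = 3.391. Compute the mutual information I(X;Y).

I(X;Y) = H(X) + H(Y) - H(X,Y)
I(X;Y) = 1.8024 + 2.2743 - 3.391 = 0.6857 bits


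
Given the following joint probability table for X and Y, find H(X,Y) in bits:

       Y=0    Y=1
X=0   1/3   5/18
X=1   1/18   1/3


H(X,Y) = -Σ p(x,y) log₂ p(x,y)
  p(0,0)=1/3: -0.3333 × log₂(0.3333) = 0.5283
  p(0,1)=5/18: -0.2778 × log₂(0.2778) = 0.5133
  p(1,0)=1/18: -0.0556 × log₂(0.0556) = 0.2317
  p(1,1)=1/3: -0.3333 × log₂(0.3333) = 0.5283
H(X,Y) = 1.8016 bits


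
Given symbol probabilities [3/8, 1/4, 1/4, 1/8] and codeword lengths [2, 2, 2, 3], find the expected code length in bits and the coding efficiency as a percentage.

Average length L = Σ p_i × l_i = 2.1250 bits
Entropy H = 1.9056 bits
Efficiency η = H/L × 100% = 89.68%


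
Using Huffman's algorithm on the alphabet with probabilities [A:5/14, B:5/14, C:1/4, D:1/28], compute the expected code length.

Huffman tree construction:
Combine smallest probabilities repeatedly
Resulting codes:
  A: 11 (length 2)
  B: 0 (length 1)
  C: 101 (length 3)
  D: 100 (length 3)
Average length = Σ p(s) × length(s) = 1.9286 bits


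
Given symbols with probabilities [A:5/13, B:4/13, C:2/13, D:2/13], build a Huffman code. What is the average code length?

Huffman tree construction:
Combine smallest probabilities repeatedly
Resulting codes:
  A: 0 (length 1)
  B: 10 (length 2)
  C: 110 (length 3)
  D: 111 (length 3)
Average length = Σ p(s) × length(s) = 1.9231 bits


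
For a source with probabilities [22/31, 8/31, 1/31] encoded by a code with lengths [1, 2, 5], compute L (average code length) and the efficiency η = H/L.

Average length L = Σ p_i × l_i = 1.3871 bits
Entropy H = 1.0152 bits
Efficiency η = H/L × 100% = 73.19%


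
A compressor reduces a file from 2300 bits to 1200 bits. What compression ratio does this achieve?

Compression ratio = Original / Compressed
= 2300 / 1200 = 1.92:1


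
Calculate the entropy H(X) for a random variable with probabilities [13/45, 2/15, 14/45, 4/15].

H(X) = -Σ p(x) log₂ p(x)
  -13/45 × log₂(13/45) = 0.5175
  -2/15 × log₂(2/15) = 0.3876
  -14/45 × log₂(14/45) = 0.5241
  -4/15 × log₂(4/15) = 0.5085
H(X) = 1.9377 bits


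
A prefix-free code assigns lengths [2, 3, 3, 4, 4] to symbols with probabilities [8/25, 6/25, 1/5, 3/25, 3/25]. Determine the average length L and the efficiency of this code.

Average length L = Σ p_i × l_i = 2.9200 bits
Entropy H = 2.2187 bits
Efficiency η = H/L × 100% = 75.98%


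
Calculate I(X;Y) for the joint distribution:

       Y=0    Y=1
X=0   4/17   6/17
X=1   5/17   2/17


H(X) = 0.9774, H(Y) = 0.9975, H(X,Y) = 1.9040
I(X;Y) = H(X) + H(Y) - H(X,Y) = 0.0710 bits


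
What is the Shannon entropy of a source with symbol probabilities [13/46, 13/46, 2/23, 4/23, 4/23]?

H(X) = -Σ p(x) log₂ p(x)
  -13/46 × log₂(13/46) = 0.5152
  -13/46 × log₂(13/46) = 0.5152
  -2/23 × log₂(2/23) = 0.3064
  -4/23 × log₂(4/23) = 0.4389
  -4/23 × log₂(4/23) = 0.4389
H(X) = 2.2146 bits


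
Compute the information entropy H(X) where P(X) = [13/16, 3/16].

H(X) = -Σ p(x) log₂ p(x)
  -13/16 × log₂(13/16) = 0.2434
  -3/16 × log₂(3/16) = 0.4528
H(X) = 0.6962 bits


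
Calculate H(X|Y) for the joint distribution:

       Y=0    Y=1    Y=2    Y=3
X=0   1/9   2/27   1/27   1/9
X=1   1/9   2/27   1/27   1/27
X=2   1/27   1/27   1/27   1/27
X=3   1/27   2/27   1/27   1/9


H(X|Y) = Σ_y p(y) H(X|Y=y)
  p(Y=0) = 8/27, H(X|Y=0) = 1.8113
  p(Y=1) = 7/27, H(X|Y=1) = 1.9502
  p(Y=2) = 4/27, H(X|Y=2) = 2.0000
  p(Y=3) = 8/27, H(X|Y=3) = 1.8113
H(X|Y) = 0.2963×1.8113 + 0.2593×1.9502 + 0.1481×2.0000 + 0.2963×1.8113 = 1.8753 bits


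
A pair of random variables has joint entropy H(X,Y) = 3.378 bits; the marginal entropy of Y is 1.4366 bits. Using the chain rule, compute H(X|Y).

Chain rule: H(X,Y) = H(X|Y) + H(Y)
H(X|Y) = H(X,Y) - H(Y) = 3.378 - 1.4366 = 1.9414 bits


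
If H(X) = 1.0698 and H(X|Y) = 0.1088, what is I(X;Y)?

I(X;Y) = H(X) - H(X|Y)
I(X;Y) = 1.0698 - 0.1088 = 0.961 bits


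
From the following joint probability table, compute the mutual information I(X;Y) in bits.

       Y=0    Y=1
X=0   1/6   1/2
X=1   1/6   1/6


H(X) = 0.9183, H(Y) = 0.9183, H(X,Y) = 1.7925
I(X;Y) = H(X) + H(Y) - H(X,Y) = 0.0441 bits


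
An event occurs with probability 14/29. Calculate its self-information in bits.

Information content I(x) = -log₂(p(x))
I = -log₂(14/29) = -log₂(0.4828)
I = 1.0506 bits


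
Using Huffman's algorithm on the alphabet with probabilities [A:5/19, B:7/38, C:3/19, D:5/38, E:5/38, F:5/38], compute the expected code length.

Huffman tree construction:
Combine smallest probabilities repeatedly
Resulting codes:
  A: 01 (length 2)
  B: 00 (length 2)
  C: 111 (length 3)
  D: 100 (length 3)
  E: 101 (length 3)
  F: 110 (length 3)
Average length = Σ p(s) × length(s) = 2.5526 bits


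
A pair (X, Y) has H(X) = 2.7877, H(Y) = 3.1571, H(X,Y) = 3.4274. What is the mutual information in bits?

I(X;Y) = H(X) + H(Y) - H(X,Y)
I(X;Y) = 2.7877 + 3.1571 - 3.4274 = 2.5174 bits


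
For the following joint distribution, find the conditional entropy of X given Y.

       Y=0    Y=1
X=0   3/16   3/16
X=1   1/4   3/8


H(X|Y) = Σ_y p(y) H(X|Y=y)
  p(Y=0) = 7/16, H(X|Y=0) = 0.9852
  p(Y=1) = 9/16, H(X|Y=1) = 0.9183
H(X|Y) = 0.4375×0.9852 + 0.5625×0.9183 = 0.9476 bits


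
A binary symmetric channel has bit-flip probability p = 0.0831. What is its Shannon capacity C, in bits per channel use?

For BSC with error probability p:
C = 1 - H(p) where H(p) is binary entropy
H(0.0831) = -0.0831 × log₂(0.0831) - 0.9169 × log₂(0.9169)
H(p) = 0.4130
C = 1 - 0.4130 = 0.5870 bits/use


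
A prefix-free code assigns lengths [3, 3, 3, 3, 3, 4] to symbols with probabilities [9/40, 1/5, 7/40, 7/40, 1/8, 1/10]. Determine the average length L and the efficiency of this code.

Average length L = Σ p_i × l_i = 3.1000 bits
Entropy H = 2.5359 bits
Efficiency η = H/L × 100% = 81.80%


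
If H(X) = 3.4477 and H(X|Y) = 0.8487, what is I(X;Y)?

I(X;Y) = H(X) - H(X|Y)
I(X;Y) = 3.4477 - 0.8487 = 2.599 bits


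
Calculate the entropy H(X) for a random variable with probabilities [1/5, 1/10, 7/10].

H(X) = -Σ p(x) log₂ p(x)
  -1/5 × log₂(1/5) = 0.4644
  -1/10 × log₂(1/10) = 0.3322
  -7/10 × log₂(7/10) = 0.3602
H(X) = 1.1568 bits


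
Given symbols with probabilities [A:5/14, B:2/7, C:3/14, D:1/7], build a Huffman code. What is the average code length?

Huffman tree construction:
Combine smallest probabilities repeatedly
Resulting codes:
  A: 11 (length 2)
  B: 10 (length 2)
  C: 01 (length 2)
  D: 00 (length 2)
Average length = Σ p(s) × length(s) = 2.0000 bits
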